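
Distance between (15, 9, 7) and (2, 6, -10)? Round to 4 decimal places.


d = sqrt((2-15)^2 + (6-9)^2 + (-10-7)^2) = 21.6102

21.6102


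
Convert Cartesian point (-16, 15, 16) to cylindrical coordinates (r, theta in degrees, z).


r = sqrt((-16)^2 + 15^2) = 21.9317
theta = atan2(15, -16) = 136.8476 deg
z = 16

r = 21.9317, theta = 136.8476 deg, z = 16


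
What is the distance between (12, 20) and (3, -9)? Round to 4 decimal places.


d = sqrt((3-12)^2 + (-9-20)^2) = 30.3645

30.3645


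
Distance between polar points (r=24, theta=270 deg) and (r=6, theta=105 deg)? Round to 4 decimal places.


d = sqrt(r1^2 + r2^2 - 2*r1*r2*cos(t2-t1))
d = sqrt(24^2 + 6^2 - 2*24*6*cos(105-270)) = 29.836

29.836


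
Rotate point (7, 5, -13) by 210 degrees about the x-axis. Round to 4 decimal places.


x' = 7
y' = 5*cos(210) - -13*sin(210) = -10.8301
z' = 5*sin(210) + -13*cos(210) = 8.7583

(7, -10.8301, 8.7583)


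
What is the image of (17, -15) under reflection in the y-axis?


Reflection across y-axis: (x, y) -> (-x, y)
(17, -15) -> (-17, -15)

(-17, -15)


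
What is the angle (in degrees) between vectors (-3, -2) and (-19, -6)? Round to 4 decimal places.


dot = -3*-19 + -2*-6 = 69
|u| = 3.6056, |v| = 19.9249
cos(angle) = 0.9605
angle = 16.1645 degrees

16.1645 degrees


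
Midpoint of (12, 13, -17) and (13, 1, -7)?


Midpoint = ((12+13)/2, (13+1)/2, (-17+-7)/2) = (12.5, 7, -12)

(12.5, 7, -12)


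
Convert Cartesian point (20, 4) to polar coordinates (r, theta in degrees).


r = sqrt(20^2 + 4^2) = 20.3961
theta = atan2(4, 20) = 11.3099 degrees

r = 20.3961, theta = 11.3099 degrees


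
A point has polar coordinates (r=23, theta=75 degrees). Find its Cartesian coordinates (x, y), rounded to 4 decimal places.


x = 23 * cos(75) = 5.9528
y = 23 * sin(75) = 22.2163

(5.9528, 22.2163)


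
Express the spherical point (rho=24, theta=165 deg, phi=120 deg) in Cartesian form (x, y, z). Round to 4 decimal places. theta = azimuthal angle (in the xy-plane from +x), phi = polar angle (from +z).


x = 24 * sin(120) * cos(165) = -20.0764
y = 24 * sin(120) * sin(165) = 5.3795
z = 24 * cos(120) = -12

(-20.0764, 5.3795, -12)


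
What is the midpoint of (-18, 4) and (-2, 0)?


Midpoint = ((-18+-2)/2, (4+0)/2) = (-10, 2)

(-10, 2)


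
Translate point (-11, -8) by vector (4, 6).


Translation: (x+dx, y+dy) = (-11+4, -8+6) = (-7, -2)

(-7, -2)


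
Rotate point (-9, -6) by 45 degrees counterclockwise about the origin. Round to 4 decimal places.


x' = -9*cos(45) - -6*sin(45) = -2.1213
y' = -9*sin(45) + -6*cos(45) = -10.6066

(-2.1213, -10.6066)


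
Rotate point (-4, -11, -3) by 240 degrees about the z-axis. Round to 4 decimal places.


x' = -4*cos(240) - -11*sin(240) = -7.5263
y' = -4*sin(240) + -11*cos(240) = 8.9641
z' = -3

(-7.5263, 8.9641, -3)


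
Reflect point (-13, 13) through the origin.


Reflection through origin: (x, y) -> (-x, -y)
(-13, 13) -> (13, -13)

(13, -13)


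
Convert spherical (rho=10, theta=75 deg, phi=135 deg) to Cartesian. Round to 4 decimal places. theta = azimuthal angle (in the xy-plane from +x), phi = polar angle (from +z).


x = 10 * sin(135) * cos(75) = 1.8301
y = 10 * sin(135) * sin(75) = 6.8301
z = 10 * cos(135) = -7.0711

(1.8301, 6.8301, -7.0711)


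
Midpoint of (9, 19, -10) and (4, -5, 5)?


Midpoint = ((9+4)/2, (19+-5)/2, (-10+5)/2) = (6.5, 7, -2.5)

(6.5, 7, -2.5)


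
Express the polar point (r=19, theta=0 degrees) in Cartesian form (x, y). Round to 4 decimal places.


x = 19 * cos(0) = 19
y = 19 * sin(0) = 0

(19, 0)


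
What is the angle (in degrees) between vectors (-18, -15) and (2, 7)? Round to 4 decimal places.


dot = -18*2 + -15*7 = -141
|u| = 23.4307, |v| = 7.2801
cos(angle) = -0.8266
angle = 145.751 degrees

145.751 degrees


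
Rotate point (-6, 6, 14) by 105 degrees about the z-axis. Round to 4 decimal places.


x' = -6*cos(105) - 6*sin(105) = -4.2426
y' = -6*sin(105) + 6*cos(105) = -7.3485
z' = 14

(-4.2426, -7.3485, 14)


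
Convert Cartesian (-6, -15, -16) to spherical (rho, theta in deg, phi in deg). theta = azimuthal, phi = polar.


rho = sqrt((-6)^2 + (-15)^2 + (-16)^2) = 22.7376
theta = atan2(-15, -6) = 248.1986 deg
phi = acos(-16/22.7376) = 134.7229 deg

rho = 22.7376, theta = 248.1986 deg, phi = 134.7229 deg


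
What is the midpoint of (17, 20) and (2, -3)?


Midpoint = ((17+2)/2, (20+-3)/2) = (9.5, 8.5)

(9.5, 8.5)


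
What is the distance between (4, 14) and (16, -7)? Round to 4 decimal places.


d = sqrt((16-4)^2 + (-7-14)^2) = 24.1868

24.1868


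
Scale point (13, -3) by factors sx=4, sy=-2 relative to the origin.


Scaling: (x*sx, y*sy) = (13*4, -3*-2) = (52, 6)

(52, 6)


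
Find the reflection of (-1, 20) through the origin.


Reflection through origin: (x, y) -> (-x, -y)
(-1, 20) -> (1, -20)

(1, -20)


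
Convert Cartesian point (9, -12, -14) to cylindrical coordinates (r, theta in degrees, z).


r = sqrt(9^2 + (-12)^2) = 15
theta = atan2(-12, 9) = 306.8699 deg
z = -14

r = 15, theta = 306.8699 deg, z = -14


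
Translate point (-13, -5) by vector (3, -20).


Translation: (x+dx, y+dy) = (-13+3, -5+-20) = (-10, -25)

(-10, -25)


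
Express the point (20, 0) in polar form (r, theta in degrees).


r = sqrt(20^2 + 0^2) = 20
theta = atan2(0, 20) = 0 degrees

r = 20, theta = 0 degrees


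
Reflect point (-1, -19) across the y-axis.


Reflection across y-axis: (x, y) -> (-x, y)
(-1, -19) -> (1, -19)

(1, -19)


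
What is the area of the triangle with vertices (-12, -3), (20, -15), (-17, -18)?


Area = |x1(y2-y3) + x2(y3-y1) + x3(y1-y2)| / 2
= |-12*(-15--18) + 20*(-18--3) + -17*(-3--15)| / 2
= 270

270


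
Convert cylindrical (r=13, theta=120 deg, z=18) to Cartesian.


x = 13 * cos(120) = -6.5
y = 13 * sin(120) = 11.2583
z = 18

(-6.5, 11.2583, 18)


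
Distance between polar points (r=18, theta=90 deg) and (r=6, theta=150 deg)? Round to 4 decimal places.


d = sqrt(r1^2 + r2^2 - 2*r1*r2*cos(t2-t1))
d = sqrt(18^2 + 6^2 - 2*18*6*cos(150-90)) = 15.8745

15.8745


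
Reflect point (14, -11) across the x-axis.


Reflection across x-axis: (x, y) -> (x, -y)
(14, -11) -> (14, 11)

(14, 11)


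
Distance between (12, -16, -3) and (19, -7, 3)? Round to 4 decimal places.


d = sqrt((19-12)^2 + (-7--16)^2 + (3--3)^2) = 12.8841

12.8841


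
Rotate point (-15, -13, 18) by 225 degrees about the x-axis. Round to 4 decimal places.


x' = -15
y' = -13*cos(225) - 18*sin(225) = 21.9203
z' = -13*sin(225) + 18*cos(225) = -3.5355

(-15, 21.9203, -3.5355)


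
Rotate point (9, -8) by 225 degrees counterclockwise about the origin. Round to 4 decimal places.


x' = 9*cos(225) - -8*sin(225) = -12.0208
y' = 9*sin(225) + -8*cos(225) = -0.7071

(-12.0208, -0.7071)


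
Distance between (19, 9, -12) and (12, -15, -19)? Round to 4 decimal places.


d = sqrt((12-19)^2 + (-15-9)^2 + (-19--12)^2) = 25.9615

25.9615


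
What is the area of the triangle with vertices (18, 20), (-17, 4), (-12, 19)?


Area = |x1(y2-y3) + x2(y3-y1) + x3(y1-y2)| / 2
= |18*(4-19) + -17*(19-20) + -12*(20-4)| / 2
= 222.5

222.5


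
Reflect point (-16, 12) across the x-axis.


Reflection across x-axis: (x, y) -> (x, -y)
(-16, 12) -> (-16, -12)

(-16, -12)


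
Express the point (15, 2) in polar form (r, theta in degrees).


r = sqrt(15^2 + 2^2) = 15.1327
theta = atan2(2, 15) = 7.5946 degrees

r = 15.1327, theta = 7.5946 degrees


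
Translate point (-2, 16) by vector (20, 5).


Translation: (x+dx, y+dy) = (-2+20, 16+5) = (18, 21)

(18, 21)


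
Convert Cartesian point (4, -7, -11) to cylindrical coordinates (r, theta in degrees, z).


r = sqrt(4^2 + (-7)^2) = 8.0623
theta = atan2(-7, 4) = 299.7449 deg
z = -11

r = 8.0623, theta = 299.7449 deg, z = -11


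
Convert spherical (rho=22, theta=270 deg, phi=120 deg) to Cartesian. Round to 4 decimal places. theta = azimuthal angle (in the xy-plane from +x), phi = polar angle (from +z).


x = 22 * sin(120) * cos(270) = 0
y = 22 * sin(120) * sin(270) = -19.0526
z = 22 * cos(120) = -11

(0, -19.0526, -11)


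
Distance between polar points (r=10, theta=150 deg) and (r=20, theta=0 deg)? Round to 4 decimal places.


d = sqrt(r1^2 + r2^2 - 2*r1*r2*cos(t2-t1))
d = sqrt(10^2 + 20^2 - 2*10*20*cos(0-150)) = 29.0931

29.0931


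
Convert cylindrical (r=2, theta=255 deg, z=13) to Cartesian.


x = 2 * cos(255) = -0.5176
y = 2 * sin(255) = -1.9319
z = 13

(-0.5176, -1.9319, 13)


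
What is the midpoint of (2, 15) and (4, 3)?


Midpoint = ((2+4)/2, (15+3)/2) = (3, 9)

(3, 9)


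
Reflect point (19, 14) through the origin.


Reflection through origin: (x, y) -> (-x, -y)
(19, 14) -> (-19, -14)

(-19, -14)


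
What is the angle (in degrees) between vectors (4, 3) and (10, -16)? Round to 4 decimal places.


dot = 4*10 + 3*-16 = -8
|u| = 5, |v| = 18.868
cos(angle) = -0.0848
angle = 94.8645 degrees

94.8645 degrees


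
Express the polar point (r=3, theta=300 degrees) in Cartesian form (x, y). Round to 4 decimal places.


x = 3 * cos(300) = 1.5
y = 3 * sin(300) = -2.5981

(1.5, -2.5981)


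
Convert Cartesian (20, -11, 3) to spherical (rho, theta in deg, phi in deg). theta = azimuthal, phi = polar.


rho = sqrt(20^2 + (-11)^2 + 3^2) = 23.0217
theta = atan2(-11, 20) = 331.1892 deg
phi = acos(3/23.0217) = 82.5124 deg

rho = 23.0217, theta = 331.1892 deg, phi = 82.5124 deg


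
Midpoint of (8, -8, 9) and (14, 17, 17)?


Midpoint = ((8+14)/2, (-8+17)/2, (9+17)/2) = (11, 4.5, 13)

(11, 4.5, 13)


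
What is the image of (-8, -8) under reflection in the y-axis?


Reflection across y-axis: (x, y) -> (-x, y)
(-8, -8) -> (8, -8)

(8, -8)


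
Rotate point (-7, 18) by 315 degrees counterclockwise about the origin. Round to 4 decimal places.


x' = -7*cos(315) - 18*sin(315) = 7.7782
y' = -7*sin(315) + 18*cos(315) = 17.6777

(7.7782, 17.6777)


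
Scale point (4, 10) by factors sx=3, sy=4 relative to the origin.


Scaling: (x*sx, y*sy) = (4*3, 10*4) = (12, 40)

(12, 40)


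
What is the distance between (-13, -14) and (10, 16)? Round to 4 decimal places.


d = sqrt((10--13)^2 + (16--14)^2) = 37.8021

37.8021


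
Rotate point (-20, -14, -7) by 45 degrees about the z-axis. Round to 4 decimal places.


x' = -20*cos(45) - -14*sin(45) = -4.2426
y' = -20*sin(45) + -14*cos(45) = -24.0416
z' = -7

(-4.2426, -24.0416, -7)


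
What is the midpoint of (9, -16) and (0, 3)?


Midpoint = ((9+0)/2, (-16+3)/2) = (4.5, -6.5)

(4.5, -6.5)


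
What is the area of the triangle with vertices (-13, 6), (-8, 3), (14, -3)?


Area = |x1(y2-y3) + x2(y3-y1) + x3(y1-y2)| / 2
= |-13*(3--3) + -8*(-3-6) + 14*(6-3)| / 2
= 18

18


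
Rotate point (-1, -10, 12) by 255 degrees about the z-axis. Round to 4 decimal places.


x' = -1*cos(255) - -10*sin(255) = -9.4004
y' = -1*sin(255) + -10*cos(255) = 3.5541
z' = 12

(-9.4004, 3.5541, 12)


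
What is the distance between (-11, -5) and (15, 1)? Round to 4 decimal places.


d = sqrt((15--11)^2 + (1--5)^2) = 26.6833

26.6833


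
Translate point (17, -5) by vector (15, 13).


Translation: (x+dx, y+dy) = (17+15, -5+13) = (32, 8)

(32, 8)


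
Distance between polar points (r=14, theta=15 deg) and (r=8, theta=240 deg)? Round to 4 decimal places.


d = sqrt(r1^2 + r2^2 - 2*r1*r2*cos(t2-t1))
d = sqrt(14^2 + 8^2 - 2*14*8*cos(240-15)) = 20.4546

20.4546


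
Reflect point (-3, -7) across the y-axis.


Reflection across y-axis: (x, y) -> (-x, y)
(-3, -7) -> (3, -7)

(3, -7)


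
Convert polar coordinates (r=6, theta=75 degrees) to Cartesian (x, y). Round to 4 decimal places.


x = 6 * cos(75) = 1.5529
y = 6 * sin(75) = 5.7956

(1.5529, 5.7956)


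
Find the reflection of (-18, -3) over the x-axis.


Reflection across x-axis: (x, y) -> (x, -y)
(-18, -3) -> (-18, 3)

(-18, 3)


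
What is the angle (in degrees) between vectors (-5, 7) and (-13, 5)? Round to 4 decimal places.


dot = -5*-13 + 7*5 = 100
|u| = 8.6023, |v| = 13.9284
cos(angle) = 0.8346
angle = 33.4248 degrees

33.4248 degrees


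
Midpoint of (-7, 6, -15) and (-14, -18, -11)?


Midpoint = ((-7+-14)/2, (6+-18)/2, (-15+-11)/2) = (-10.5, -6, -13)

(-10.5, -6, -13)


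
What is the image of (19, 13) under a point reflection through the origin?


Reflection through origin: (x, y) -> (-x, -y)
(19, 13) -> (-19, -13)

(-19, -13)


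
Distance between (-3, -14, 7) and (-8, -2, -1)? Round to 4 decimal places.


d = sqrt((-8--3)^2 + (-2--14)^2 + (-1-7)^2) = 15.2643

15.2643


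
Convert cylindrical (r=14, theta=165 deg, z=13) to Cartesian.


x = 14 * cos(165) = -13.523
y = 14 * sin(165) = 3.6235
z = 13

(-13.523, 3.6235, 13)


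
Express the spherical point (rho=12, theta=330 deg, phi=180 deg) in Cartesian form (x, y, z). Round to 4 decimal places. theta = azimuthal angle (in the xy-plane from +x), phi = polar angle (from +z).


x = 12 * sin(180) * cos(330) = 0
y = 12 * sin(180) * sin(330) = 0
z = 12 * cos(180) = -12

(0, 0, -12)


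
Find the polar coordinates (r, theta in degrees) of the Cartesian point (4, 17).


r = sqrt(4^2 + 17^2) = 17.4642
theta = atan2(17, 4) = 76.7595 degrees

r = 17.4642, theta = 76.7595 degrees


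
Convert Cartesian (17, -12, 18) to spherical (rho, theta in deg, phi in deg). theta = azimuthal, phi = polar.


rho = sqrt(17^2 + (-12)^2 + 18^2) = 27.5136
theta = atan2(-12, 17) = 324.7824 deg
phi = acos(18/27.5136) = 49.1394 deg

rho = 27.5136, theta = 324.7824 deg, phi = 49.1394 deg


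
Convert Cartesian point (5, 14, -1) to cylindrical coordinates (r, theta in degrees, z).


r = sqrt(5^2 + 14^2) = 14.8661
theta = atan2(14, 5) = 70.3462 deg
z = -1

r = 14.8661, theta = 70.3462 deg, z = -1


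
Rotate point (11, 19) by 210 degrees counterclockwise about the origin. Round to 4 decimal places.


x' = 11*cos(210) - 19*sin(210) = -0.0263
y' = 11*sin(210) + 19*cos(210) = -21.9545

(-0.0263, -21.9545)


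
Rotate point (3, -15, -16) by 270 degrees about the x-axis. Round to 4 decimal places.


x' = 3
y' = -15*cos(270) - -16*sin(270) = -16
z' = -15*sin(270) + -16*cos(270) = 15

(3, -16, 15)


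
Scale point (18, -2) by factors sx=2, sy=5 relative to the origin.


Scaling: (x*sx, y*sy) = (18*2, -2*5) = (36, -10)

(36, -10)


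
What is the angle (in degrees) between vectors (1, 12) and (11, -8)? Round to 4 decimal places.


dot = 1*11 + 12*-8 = -85
|u| = 12.0416, |v| = 13.6015
cos(angle) = -0.519
angle = 121.2637 degrees

121.2637 degrees


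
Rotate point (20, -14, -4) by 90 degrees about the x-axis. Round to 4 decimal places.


x' = 20
y' = -14*cos(90) - -4*sin(90) = 4
z' = -14*sin(90) + -4*cos(90) = -14

(20, 4, -14)


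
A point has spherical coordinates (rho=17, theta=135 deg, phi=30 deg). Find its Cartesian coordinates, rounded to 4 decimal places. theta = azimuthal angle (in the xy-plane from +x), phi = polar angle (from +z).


x = 17 * sin(30) * cos(135) = -6.0104
y = 17 * sin(30) * sin(135) = 6.0104
z = 17 * cos(30) = 14.7224

(-6.0104, 6.0104, 14.7224)


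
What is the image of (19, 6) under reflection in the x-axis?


Reflection across x-axis: (x, y) -> (x, -y)
(19, 6) -> (19, -6)

(19, -6)


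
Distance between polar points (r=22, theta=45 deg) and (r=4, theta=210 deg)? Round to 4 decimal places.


d = sqrt(r1^2 + r2^2 - 2*r1*r2*cos(t2-t1))
d = sqrt(22^2 + 4^2 - 2*22*4*cos(210-45)) = 25.8844

25.8844


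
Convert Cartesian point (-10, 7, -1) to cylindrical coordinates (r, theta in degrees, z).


r = sqrt((-10)^2 + 7^2) = 12.2066
theta = atan2(7, -10) = 145.008 deg
z = -1

r = 12.2066, theta = 145.008 deg, z = -1


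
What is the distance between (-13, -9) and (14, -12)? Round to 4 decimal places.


d = sqrt((14--13)^2 + (-12--9)^2) = 27.1662

27.1662


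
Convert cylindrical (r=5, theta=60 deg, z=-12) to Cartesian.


x = 5 * cos(60) = 2.5
y = 5 * sin(60) = 4.3301
z = -12

(2.5, 4.3301, -12)


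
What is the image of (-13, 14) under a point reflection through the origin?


Reflection through origin: (x, y) -> (-x, -y)
(-13, 14) -> (13, -14)

(13, -14)


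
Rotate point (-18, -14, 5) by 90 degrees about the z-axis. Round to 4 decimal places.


x' = -18*cos(90) - -14*sin(90) = 14
y' = -18*sin(90) + -14*cos(90) = -18
z' = 5

(14, -18, 5)


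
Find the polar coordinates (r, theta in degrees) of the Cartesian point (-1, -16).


r = sqrt((-1)^2 + (-16)^2) = 16.0312
theta = atan2(-16, -1) = 266.4237 degrees

r = 16.0312, theta = 266.4237 degrees


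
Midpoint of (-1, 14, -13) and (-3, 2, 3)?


Midpoint = ((-1+-3)/2, (14+2)/2, (-13+3)/2) = (-2, 8, -5)

(-2, 8, -5)


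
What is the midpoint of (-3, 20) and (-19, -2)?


Midpoint = ((-3+-19)/2, (20+-2)/2) = (-11, 9)

(-11, 9)


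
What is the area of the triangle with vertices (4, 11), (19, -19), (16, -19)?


Area = |x1(y2-y3) + x2(y3-y1) + x3(y1-y2)| / 2
= |4*(-19--19) + 19*(-19-11) + 16*(11--19)| / 2
= 45

45


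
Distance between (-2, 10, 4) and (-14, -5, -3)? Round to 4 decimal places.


d = sqrt((-14--2)^2 + (-5-10)^2 + (-3-4)^2) = 20.445

20.445


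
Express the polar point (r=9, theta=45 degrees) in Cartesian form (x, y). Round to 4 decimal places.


x = 9 * cos(45) = 6.364
y = 9 * sin(45) = 6.364

(6.364, 6.364)


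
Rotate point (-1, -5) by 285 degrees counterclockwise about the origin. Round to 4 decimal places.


x' = -1*cos(285) - -5*sin(285) = -5.0884
y' = -1*sin(285) + -5*cos(285) = -0.3282

(-5.0884, -0.3282)


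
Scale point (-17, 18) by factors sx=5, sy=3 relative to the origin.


Scaling: (x*sx, y*sy) = (-17*5, 18*3) = (-85, 54)

(-85, 54)


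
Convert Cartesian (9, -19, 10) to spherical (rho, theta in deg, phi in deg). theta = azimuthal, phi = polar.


rho = sqrt(9^2 + (-19)^2 + 10^2) = 23.2809
theta = atan2(-19, 9) = 295.3462 deg
phi = acos(10/23.2809) = 64.5618 deg

rho = 23.2809, theta = 295.3462 deg, phi = 64.5618 deg


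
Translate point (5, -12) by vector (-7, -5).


Translation: (x+dx, y+dy) = (5+-7, -12+-5) = (-2, -17)

(-2, -17)


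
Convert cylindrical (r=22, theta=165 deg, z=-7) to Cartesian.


x = 22 * cos(165) = -21.2504
y = 22 * sin(165) = 5.694
z = -7

(-21.2504, 5.694, -7)


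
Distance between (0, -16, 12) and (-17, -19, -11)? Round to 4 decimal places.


d = sqrt((-17-0)^2 + (-19--16)^2 + (-11-12)^2) = 28.7576

28.7576


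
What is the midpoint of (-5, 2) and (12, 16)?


Midpoint = ((-5+12)/2, (2+16)/2) = (3.5, 9)

(3.5, 9)


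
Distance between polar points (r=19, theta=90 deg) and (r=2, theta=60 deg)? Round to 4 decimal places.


d = sqrt(r1^2 + r2^2 - 2*r1*r2*cos(t2-t1))
d = sqrt(19^2 + 2^2 - 2*19*2*cos(60-90)) = 17.2969

17.2969


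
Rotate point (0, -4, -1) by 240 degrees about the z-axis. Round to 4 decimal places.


x' = 0*cos(240) - -4*sin(240) = -3.4641
y' = 0*sin(240) + -4*cos(240) = 2
z' = -1

(-3.4641, 2, -1)


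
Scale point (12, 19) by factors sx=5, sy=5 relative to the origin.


Scaling: (x*sx, y*sy) = (12*5, 19*5) = (60, 95)

(60, 95)


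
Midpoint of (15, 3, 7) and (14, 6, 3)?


Midpoint = ((15+14)/2, (3+6)/2, (7+3)/2) = (14.5, 4.5, 5)

(14.5, 4.5, 5)


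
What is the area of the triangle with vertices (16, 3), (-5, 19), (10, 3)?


Area = |x1(y2-y3) + x2(y3-y1) + x3(y1-y2)| / 2
= |16*(19-3) + -5*(3-3) + 10*(3-19)| / 2
= 48

48


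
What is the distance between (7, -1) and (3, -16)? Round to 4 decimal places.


d = sqrt((3-7)^2 + (-16--1)^2) = 15.5242

15.5242


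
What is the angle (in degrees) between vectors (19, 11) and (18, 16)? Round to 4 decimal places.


dot = 19*18 + 11*16 = 518
|u| = 21.9545, |v| = 24.0832
cos(angle) = 0.9797
angle = 11.565 degrees

11.565 degrees


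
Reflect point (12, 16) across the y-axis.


Reflection across y-axis: (x, y) -> (-x, y)
(12, 16) -> (-12, 16)

(-12, 16)


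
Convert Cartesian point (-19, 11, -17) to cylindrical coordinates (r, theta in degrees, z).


r = sqrt((-19)^2 + 11^2) = 21.9545
theta = atan2(11, -19) = 149.9314 deg
z = -17

r = 21.9545, theta = 149.9314 deg, z = -17


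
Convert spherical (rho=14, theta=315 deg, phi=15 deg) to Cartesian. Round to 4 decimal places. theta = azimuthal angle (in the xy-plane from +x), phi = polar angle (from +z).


x = 14 * sin(15) * cos(315) = 2.5622
y = 14 * sin(15) * sin(315) = -2.5622
z = 14 * cos(15) = 13.523

(2.5622, -2.5622, 13.523)


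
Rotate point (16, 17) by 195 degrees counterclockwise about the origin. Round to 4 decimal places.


x' = 16*cos(195) - 17*sin(195) = -11.0549
y' = 16*sin(195) + 17*cos(195) = -20.5618

(-11.0549, -20.5618)


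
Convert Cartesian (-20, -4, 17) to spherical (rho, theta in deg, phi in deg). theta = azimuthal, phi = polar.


rho = sqrt((-20)^2 + (-4)^2 + 17^2) = 26.5518
theta = atan2(-4, -20) = 191.3099 deg
phi = acos(17/26.5518) = 50.189 deg

rho = 26.5518, theta = 191.3099 deg, phi = 50.189 deg


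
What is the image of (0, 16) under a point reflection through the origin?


Reflection through origin: (x, y) -> (-x, -y)
(0, 16) -> (0, -16)

(0, -16)


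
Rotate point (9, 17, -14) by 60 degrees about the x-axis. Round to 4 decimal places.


x' = 9
y' = 17*cos(60) - -14*sin(60) = 20.6244
z' = 17*sin(60) + -14*cos(60) = 7.7224

(9, 20.6244, 7.7224)


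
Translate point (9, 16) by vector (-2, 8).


Translation: (x+dx, y+dy) = (9+-2, 16+8) = (7, 24)

(7, 24)


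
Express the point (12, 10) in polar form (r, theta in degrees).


r = sqrt(12^2 + 10^2) = 15.6205
theta = atan2(10, 12) = 39.8056 degrees

r = 15.6205, theta = 39.8056 degrees


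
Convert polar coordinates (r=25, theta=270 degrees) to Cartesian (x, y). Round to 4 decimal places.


x = 25 * cos(270) = 0
y = 25 * sin(270) = -25

(0, -25)


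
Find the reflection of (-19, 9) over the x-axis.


Reflection across x-axis: (x, y) -> (x, -y)
(-19, 9) -> (-19, -9)

(-19, -9)


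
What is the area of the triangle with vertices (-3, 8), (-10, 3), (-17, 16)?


Area = |x1(y2-y3) + x2(y3-y1) + x3(y1-y2)| / 2
= |-3*(3-16) + -10*(16-8) + -17*(8-3)| / 2
= 63

63


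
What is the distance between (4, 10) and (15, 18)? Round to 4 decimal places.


d = sqrt((15-4)^2 + (18-10)^2) = 13.6015

13.6015


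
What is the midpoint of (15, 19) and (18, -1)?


Midpoint = ((15+18)/2, (19+-1)/2) = (16.5, 9)

(16.5, 9)


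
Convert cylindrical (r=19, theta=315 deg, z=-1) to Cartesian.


x = 19 * cos(315) = 13.435
y = 19 * sin(315) = -13.435
z = -1

(13.435, -13.435, -1)


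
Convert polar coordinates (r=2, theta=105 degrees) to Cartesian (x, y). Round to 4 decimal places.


x = 2 * cos(105) = -0.5176
y = 2 * sin(105) = 1.9319

(-0.5176, 1.9319)


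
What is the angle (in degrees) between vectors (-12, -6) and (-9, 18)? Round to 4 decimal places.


dot = -12*-9 + -6*18 = 0
|u| = 13.4164, |v| = 20.1246
cos(angle) = 0
angle = 90 degrees

90 degrees


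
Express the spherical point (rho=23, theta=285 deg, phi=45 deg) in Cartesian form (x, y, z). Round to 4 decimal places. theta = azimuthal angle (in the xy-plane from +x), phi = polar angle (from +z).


x = 23 * sin(45) * cos(285) = 4.2093
y = 23 * sin(45) * sin(285) = -15.7093
z = 23 * cos(45) = 16.2635

(4.2093, -15.7093, 16.2635)


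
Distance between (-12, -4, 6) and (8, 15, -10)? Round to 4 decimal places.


d = sqrt((8--12)^2 + (15--4)^2 + (-10-6)^2) = 31.8904

31.8904


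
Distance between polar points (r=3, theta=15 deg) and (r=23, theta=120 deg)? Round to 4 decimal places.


d = sqrt(r1^2 + r2^2 - 2*r1*r2*cos(t2-t1))
d = sqrt(3^2 + 23^2 - 2*3*23*cos(120-15)) = 23.9524

23.9524


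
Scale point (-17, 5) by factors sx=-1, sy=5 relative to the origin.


Scaling: (x*sx, y*sy) = (-17*-1, 5*5) = (17, 25)

(17, 25)


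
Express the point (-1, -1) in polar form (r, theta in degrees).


r = sqrt((-1)^2 + (-1)^2) = 1.4142
theta = atan2(-1, -1) = 225 degrees

r = 1.4142, theta = 225 degrees


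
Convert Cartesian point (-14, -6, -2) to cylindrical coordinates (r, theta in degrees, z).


r = sqrt((-14)^2 + (-6)^2) = 15.2315
theta = atan2(-6, -14) = 203.1986 deg
z = -2

r = 15.2315, theta = 203.1986 deg, z = -2


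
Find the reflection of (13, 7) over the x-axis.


Reflection across x-axis: (x, y) -> (x, -y)
(13, 7) -> (13, -7)

(13, -7)


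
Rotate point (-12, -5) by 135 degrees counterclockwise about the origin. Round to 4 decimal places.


x' = -12*cos(135) - -5*sin(135) = 12.0208
y' = -12*sin(135) + -5*cos(135) = -4.9497

(12.0208, -4.9497)


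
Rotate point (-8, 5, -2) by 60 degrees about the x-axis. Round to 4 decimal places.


x' = -8
y' = 5*cos(60) - -2*sin(60) = 4.2321
z' = 5*sin(60) + -2*cos(60) = 3.3301

(-8, 4.2321, 3.3301)


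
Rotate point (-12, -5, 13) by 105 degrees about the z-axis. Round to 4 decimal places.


x' = -12*cos(105) - -5*sin(105) = 7.9355
y' = -12*sin(105) + -5*cos(105) = -10.297
z' = 13

(7.9355, -10.297, 13)


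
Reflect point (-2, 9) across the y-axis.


Reflection across y-axis: (x, y) -> (-x, y)
(-2, 9) -> (2, 9)

(2, 9)


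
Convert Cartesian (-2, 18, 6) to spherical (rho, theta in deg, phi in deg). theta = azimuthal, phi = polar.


rho = sqrt((-2)^2 + 18^2 + 6^2) = 19.0788
theta = atan2(18, -2) = 96.3402 deg
phi = acos(6/19.0788) = 71.6702 deg

rho = 19.0788, theta = 96.3402 deg, phi = 71.6702 deg


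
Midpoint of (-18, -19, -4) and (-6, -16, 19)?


Midpoint = ((-18+-6)/2, (-19+-16)/2, (-4+19)/2) = (-12, -17.5, 7.5)

(-12, -17.5, 7.5)


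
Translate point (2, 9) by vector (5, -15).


Translation: (x+dx, y+dy) = (2+5, 9+-15) = (7, -6)

(7, -6)


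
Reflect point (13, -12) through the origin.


Reflection through origin: (x, y) -> (-x, -y)
(13, -12) -> (-13, 12)

(-13, 12)


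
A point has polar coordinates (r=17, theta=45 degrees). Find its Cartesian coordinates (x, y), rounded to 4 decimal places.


x = 17 * cos(45) = 12.0208
y = 17 * sin(45) = 12.0208

(12.0208, 12.0208)


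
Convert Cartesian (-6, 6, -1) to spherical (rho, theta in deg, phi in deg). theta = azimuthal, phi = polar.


rho = sqrt((-6)^2 + 6^2 + (-1)^2) = 8.544
theta = atan2(6, -6) = 135 deg
phi = acos(-1/8.544) = 96.7214 deg

rho = 8.544, theta = 135 deg, phi = 96.7214 deg


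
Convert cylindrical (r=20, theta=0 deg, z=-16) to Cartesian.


x = 20 * cos(0) = 20
y = 20 * sin(0) = 0
z = -16

(20, 0, -16)


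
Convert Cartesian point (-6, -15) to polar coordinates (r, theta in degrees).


r = sqrt((-6)^2 + (-15)^2) = 16.1555
theta = atan2(-15, -6) = 248.1986 degrees

r = 16.1555, theta = 248.1986 degrees


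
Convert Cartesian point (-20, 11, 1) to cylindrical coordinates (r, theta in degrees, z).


r = sqrt((-20)^2 + 11^2) = 22.8254
theta = atan2(11, -20) = 151.1892 deg
z = 1

r = 22.8254, theta = 151.1892 deg, z = 1


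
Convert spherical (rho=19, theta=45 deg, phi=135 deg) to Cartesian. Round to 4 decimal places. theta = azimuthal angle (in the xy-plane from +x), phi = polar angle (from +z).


x = 19 * sin(135) * cos(45) = 9.5
y = 19 * sin(135) * sin(45) = 9.5
z = 19 * cos(135) = -13.435

(9.5, 9.5, -13.435)


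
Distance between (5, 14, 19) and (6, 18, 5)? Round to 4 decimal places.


d = sqrt((6-5)^2 + (18-14)^2 + (5-19)^2) = 14.5945

14.5945


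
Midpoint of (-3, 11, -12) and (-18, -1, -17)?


Midpoint = ((-3+-18)/2, (11+-1)/2, (-12+-17)/2) = (-10.5, 5, -14.5)

(-10.5, 5, -14.5)


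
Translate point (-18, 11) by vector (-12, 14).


Translation: (x+dx, y+dy) = (-18+-12, 11+14) = (-30, 25)

(-30, 25)


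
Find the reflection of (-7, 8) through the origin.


Reflection through origin: (x, y) -> (-x, -y)
(-7, 8) -> (7, -8)

(7, -8)


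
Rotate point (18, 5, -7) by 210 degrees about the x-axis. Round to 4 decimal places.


x' = 18
y' = 5*cos(210) - -7*sin(210) = -7.8301
z' = 5*sin(210) + -7*cos(210) = 3.5622

(18, -7.8301, 3.5622)


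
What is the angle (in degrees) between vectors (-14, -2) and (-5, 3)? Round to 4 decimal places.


dot = -14*-5 + -2*3 = 64
|u| = 14.1421, |v| = 5.831
cos(angle) = 0.7761
angle = 39.0939 degrees

39.0939 degrees


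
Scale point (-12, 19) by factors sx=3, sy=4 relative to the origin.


Scaling: (x*sx, y*sy) = (-12*3, 19*4) = (-36, 76)

(-36, 76)


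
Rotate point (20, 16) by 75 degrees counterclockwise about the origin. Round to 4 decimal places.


x' = 20*cos(75) - 16*sin(75) = -10.2784
y' = 20*sin(75) + 16*cos(75) = 23.4596

(-10.2784, 23.4596)


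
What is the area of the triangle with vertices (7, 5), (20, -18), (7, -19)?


Area = |x1(y2-y3) + x2(y3-y1) + x3(y1-y2)| / 2
= |7*(-18--19) + 20*(-19-5) + 7*(5--18)| / 2
= 156

156


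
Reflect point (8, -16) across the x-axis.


Reflection across x-axis: (x, y) -> (x, -y)
(8, -16) -> (8, 16)

(8, 16)


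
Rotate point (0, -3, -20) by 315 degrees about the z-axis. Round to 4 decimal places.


x' = 0*cos(315) - -3*sin(315) = -2.1213
y' = 0*sin(315) + -3*cos(315) = -2.1213
z' = -20

(-2.1213, -2.1213, -20)


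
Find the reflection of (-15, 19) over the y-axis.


Reflection across y-axis: (x, y) -> (-x, y)
(-15, 19) -> (15, 19)

(15, 19)


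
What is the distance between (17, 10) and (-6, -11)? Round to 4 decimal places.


d = sqrt((-6-17)^2 + (-11-10)^2) = 31.1448

31.1448


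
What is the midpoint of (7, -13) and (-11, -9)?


Midpoint = ((7+-11)/2, (-13+-9)/2) = (-2, -11)

(-2, -11)


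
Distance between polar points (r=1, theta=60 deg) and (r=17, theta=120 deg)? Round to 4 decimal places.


d = sqrt(r1^2 + r2^2 - 2*r1*r2*cos(t2-t1))
d = sqrt(1^2 + 17^2 - 2*1*17*cos(120-60)) = 16.5227

16.5227


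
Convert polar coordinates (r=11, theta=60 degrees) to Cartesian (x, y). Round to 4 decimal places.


x = 11 * cos(60) = 5.5
y = 11 * sin(60) = 9.5263

(5.5, 9.5263)


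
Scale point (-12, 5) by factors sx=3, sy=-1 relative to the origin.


Scaling: (x*sx, y*sy) = (-12*3, 5*-1) = (-36, -5)

(-36, -5)


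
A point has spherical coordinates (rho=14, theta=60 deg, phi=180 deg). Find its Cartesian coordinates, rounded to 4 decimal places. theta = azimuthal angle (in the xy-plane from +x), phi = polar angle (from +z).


x = 14 * sin(180) * cos(60) = 0
y = 14 * sin(180) * sin(60) = 0
z = 14 * cos(180) = -14

(0, 0, -14)


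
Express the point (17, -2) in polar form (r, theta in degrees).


r = sqrt(17^2 + (-2)^2) = 17.1172
theta = atan2(-2, 17) = 353.2902 degrees

r = 17.1172, theta = 353.2902 degrees


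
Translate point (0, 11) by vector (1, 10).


Translation: (x+dx, y+dy) = (0+1, 11+10) = (1, 21)

(1, 21)


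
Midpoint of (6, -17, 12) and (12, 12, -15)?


Midpoint = ((6+12)/2, (-17+12)/2, (12+-15)/2) = (9, -2.5, -1.5)

(9, -2.5, -1.5)


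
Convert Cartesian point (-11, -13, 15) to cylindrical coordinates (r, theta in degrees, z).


r = sqrt((-11)^2 + (-13)^2) = 17.0294
theta = atan2(-13, -11) = 229.7636 deg
z = 15

r = 17.0294, theta = 229.7636 deg, z = 15


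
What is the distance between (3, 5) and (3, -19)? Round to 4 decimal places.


d = sqrt((3-3)^2 + (-19-5)^2) = 24

24


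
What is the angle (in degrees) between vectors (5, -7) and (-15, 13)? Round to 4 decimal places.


dot = 5*-15 + -7*13 = -166
|u| = 8.6023, |v| = 19.8494
cos(angle) = -0.9722
angle = 166.4521 degrees

166.4521 degrees


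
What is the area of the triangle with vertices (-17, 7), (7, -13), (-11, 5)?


Area = |x1(y2-y3) + x2(y3-y1) + x3(y1-y2)| / 2
= |-17*(-13-5) + 7*(5-7) + -11*(7--13)| / 2
= 36

36


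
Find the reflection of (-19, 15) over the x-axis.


Reflection across x-axis: (x, y) -> (x, -y)
(-19, 15) -> (-19, -15)

(-19, -15)


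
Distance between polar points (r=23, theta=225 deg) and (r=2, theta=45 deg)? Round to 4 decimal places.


d = sqrt(r1^2 + r2^2 - 2*r1*r2*cos(t2-t1))
d = sqrt(23^2 + 2^2 - 2*23*2*cos(45-225)) = 25

25


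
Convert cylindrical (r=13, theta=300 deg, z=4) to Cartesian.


x = 13 * cos(300) = 6.5
y = 13 * sin(300) = -11.2583
z = 4

(6.5, -11.2583, 4)


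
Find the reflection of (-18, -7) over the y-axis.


Reflection across y-axis: (x, y) -> (-x, y)
(-18, -7) -> (18, -7)

(18, -7)


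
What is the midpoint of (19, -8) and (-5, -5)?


Midpoint = ((19+-5)/2, (-8+-5)/2) = (7, -6.5)

(7, -6.5)


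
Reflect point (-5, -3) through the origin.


Reflection through origin: (x, y) -> (-x, -y)
(-5, -3) -> (5, 3)

(5, 3)


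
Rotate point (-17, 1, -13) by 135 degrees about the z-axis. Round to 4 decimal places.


x' = -17*cos(135) - 1*sin(135) = 11.3137
y' = -17*sin(135) + 1*cos(135) = -12.7279
z' = -13

(11.3137, -12.7279, -13)


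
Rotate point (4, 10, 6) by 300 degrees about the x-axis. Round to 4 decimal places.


x' = 4
y' = 10*cos(300) - 6*sin(300) = 10.1962
z' = 10*sin(300) + 6*cos(300) = -5.6603

(4, 10.1962, -5.6603)


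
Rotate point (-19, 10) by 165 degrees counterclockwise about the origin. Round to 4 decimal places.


x' = -19*cos(165) - 10*sin(165) = 15.7644
y' = -19*sin(165) + 10*cos(165) = -14.5768

(15.7644, -14.5768)


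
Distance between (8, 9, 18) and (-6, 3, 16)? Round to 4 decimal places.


d = sqrt((-6-8)^2 + (3-9)^2 + (16-18)^2) = 15.3623

15.3623


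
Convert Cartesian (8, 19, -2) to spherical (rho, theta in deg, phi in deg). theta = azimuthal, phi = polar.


rho = sqrt(8^2 + 19^2 + (-2)^2) = 20.7123
theta = atan2(19, 8) = 67.1663 deg
phi = acos(-2/20.7123) = 95.5412 deg

rho = 20.7123, theta = 67.1663 deg, phi = 95.5412 deg


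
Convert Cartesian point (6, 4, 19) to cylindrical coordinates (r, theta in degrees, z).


r = sqrt(6^2 + 4^2) = 7.2111
theta = atan2(4, 6) = 33.6901 deg
z = 19

r = 7.2111, theta = 33.6901 deg, z = 19


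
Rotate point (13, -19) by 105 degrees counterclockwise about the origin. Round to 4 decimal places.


x' = 13*cos(105) - -19*sin(105) = 14.9879
y' = 13*sin(105) + -19*cos(105) = 17.4746

(14.9879, 17.4746)


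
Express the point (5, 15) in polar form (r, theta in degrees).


r = sqrt(5^2 + 15^2) = 15.8114
theta = atan2(15, 5) = 71.5651 degrees

r = 15.8114, theta = 71.5651 degrees


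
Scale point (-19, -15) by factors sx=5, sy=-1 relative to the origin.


Scaling: (x*sx, y*sy) = (-19*5, -15*-1) = (-95, 15)

(-95, 15)


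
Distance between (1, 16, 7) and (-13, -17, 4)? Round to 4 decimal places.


d = sqrt((-13-1)^2 + (-17-16)^2 + (4-7)^2) = 35.9722

35.9722


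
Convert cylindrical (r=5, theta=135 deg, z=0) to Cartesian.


x = 5 * cos(135) = -3.5355
y = 5 * sin(135) = 3.5355
z = 0

(-3.5355, 3.5355, 0)


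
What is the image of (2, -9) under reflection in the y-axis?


Reflection across y-axis: (x, y) -> (-x, y)
(2, -9) -> (-2, -9)

(-2, -9)


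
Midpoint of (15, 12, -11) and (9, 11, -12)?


Midpoint = ((15+9)/2, (12+11)/2, (-11+-12)/2) = (12, 11.5, -11.5)

(12, 11.5, -11.5)


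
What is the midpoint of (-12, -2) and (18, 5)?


Midpoint = ((-12+18)/2, (-2+5)/2) = (3, 1.5)

(3, 1.5)


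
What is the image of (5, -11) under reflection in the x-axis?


Reflection across x-axis: (x, y) -> (x, -y)
(5, -11) -> (5, 11)

(5, 11)


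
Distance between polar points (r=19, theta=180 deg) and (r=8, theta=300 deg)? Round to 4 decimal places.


d = sqrt(r1^2 + r2^2 - 2*r1*r2*cos(t2-t1))
d = sqrt(19^2 + 8^2 - 2*19*8*cos(300-180)) = 24.0208

24.0208


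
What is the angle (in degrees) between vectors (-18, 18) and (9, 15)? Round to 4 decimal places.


dot = -18*9 + 18*15 = 108
|u| = 25.4558, |v| = 17.4929
cos(angle) = 0.2425
angle = 75.9638 degrees

75.9638 degrees


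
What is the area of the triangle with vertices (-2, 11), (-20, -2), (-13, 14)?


Area = |x1(y2-y3) + x2(y3-y1) + x3(y1-y2)| / 2
= |-2*(-2-14) + -20*(14-11) + -13*(11--2)| / 2
= 98.5

98.5


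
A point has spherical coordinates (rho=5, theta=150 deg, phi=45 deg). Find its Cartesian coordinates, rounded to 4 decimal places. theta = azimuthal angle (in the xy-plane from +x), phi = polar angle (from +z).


x = 5 * sin(45) * cos(150) = -3.0619
y = 5 * sin(45) * sin(150) = 1.7678
z = 5 * cos(45) = 3.5355

(-3.0619, 1.7678, 3.5355)


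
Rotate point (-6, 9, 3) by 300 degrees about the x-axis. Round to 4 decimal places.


x' = -6
y' = 9*cos(300) - 3*sin(300) = 7.0981
z' = 9*sin(300) + 3*cos(300) = -6.2942

(-6, 7.0981, -6.2942)


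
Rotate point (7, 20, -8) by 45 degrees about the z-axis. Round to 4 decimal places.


x' = 7*cos(45) - 20*sin(45) = -9.1924
y' = 7*sin(45) + 20*cos(45) = 19.0919
z' = -8

(-9.1924, 19.0919, -8)


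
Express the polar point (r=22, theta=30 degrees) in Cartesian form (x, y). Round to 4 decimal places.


x = 22 * cos(30) = 19.0526
y = 22 * sin(30) = 11

(19.0526, 11)


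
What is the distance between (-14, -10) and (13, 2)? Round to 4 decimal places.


d = sqrt((13--14)^2 + (2--10)^2) = 29.5466

29.5466


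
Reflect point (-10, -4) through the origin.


Reflection through origin: (x, y) -> (-x, -y)
(-10, -4) -> (10, 4)

(10, 4)


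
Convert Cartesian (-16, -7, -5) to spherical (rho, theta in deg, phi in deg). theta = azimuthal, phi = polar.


rho = sqrt((-16)^2 + (-7)^2 + (-5)^2) = 18.1659
theta = atan2(-7, -16) = 203.6294 deg
phi = acos(-5/18.1659) = 105.9764 deg

rho = 18.1659, theta = 203.6294 deg, phi = 105.9764 deg


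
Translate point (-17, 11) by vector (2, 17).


Translation: (x+dx, y+dy) = (-17+2, 11+17) = (-15, 28)

(-15, 28)


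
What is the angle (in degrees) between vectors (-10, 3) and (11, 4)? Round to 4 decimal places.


dot = -10*11 + 3*4 = -98
|u| = 10.4403, |v| = 11.7047
cos(angle) = -0.802
angle = 143.3176 degrees

143.3176 degrees


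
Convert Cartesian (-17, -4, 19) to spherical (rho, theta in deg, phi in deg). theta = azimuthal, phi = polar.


rho = sqrt((-17)^2 + (-4)^2 + 19^2) = 25.807
theta = atan2(-4, -17) = 193.2405 deg
phi = acos(19/25.807) = 42.5883 deg

rho = 25.807, theta = 193.2405 deg, phi = 42.5883 deg


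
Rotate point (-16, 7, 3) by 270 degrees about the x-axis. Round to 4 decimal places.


x' = -16
y' = 7*cos(270) - 3*sin(270) = 3
z' = 7*sin(270) + 3*cos(270) = -7

(-16, 3, -7)


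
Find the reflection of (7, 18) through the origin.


Reflection through origin: (x, y) -> (-x, -y)
(7, 18) -> (-7, -18)

(-7, -18)


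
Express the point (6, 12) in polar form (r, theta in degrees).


r = sqrt(6^2 + 12^2) = 13.4164
theta = atan2(12, 6) = 63.4349 degrees

r = 13.4164, theta = 63.4349 degrees


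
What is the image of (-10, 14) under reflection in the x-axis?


Reflection across x-axis: (x, y) -> (x, -y)
(-10, 14) -> (-10, -14)

(-10, -14)


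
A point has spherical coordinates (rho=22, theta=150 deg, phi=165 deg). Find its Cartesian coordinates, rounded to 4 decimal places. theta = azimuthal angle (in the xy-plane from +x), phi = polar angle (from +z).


x = 22 * sin(165) * cos(150) = -4.9312
y = 22 * sin(165) * sin(150) = 2.847
z = 22 * cos(165) = -21.2504

(-4.9312, 2.847, -21.2504)


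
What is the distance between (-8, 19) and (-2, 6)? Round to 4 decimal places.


d = sqrt((-2--8)^2 + (6-19)^2) = 14.3178

14.3178


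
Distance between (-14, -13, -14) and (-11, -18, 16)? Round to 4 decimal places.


d = sqrt((-11--14)^2 + (-18--13)^2 + (16--14)^2) = 30.5614

30.5614


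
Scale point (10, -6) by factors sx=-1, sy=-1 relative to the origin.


Scaling: (x*sx, y*sy) = (10*-1, -6*-1) = (-10, 6)

(-10, 6)


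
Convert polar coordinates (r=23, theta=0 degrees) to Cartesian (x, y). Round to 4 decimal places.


x = 23 * cos(0) = 23
y = 23 * sin(0) = 0

(23, 0)
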